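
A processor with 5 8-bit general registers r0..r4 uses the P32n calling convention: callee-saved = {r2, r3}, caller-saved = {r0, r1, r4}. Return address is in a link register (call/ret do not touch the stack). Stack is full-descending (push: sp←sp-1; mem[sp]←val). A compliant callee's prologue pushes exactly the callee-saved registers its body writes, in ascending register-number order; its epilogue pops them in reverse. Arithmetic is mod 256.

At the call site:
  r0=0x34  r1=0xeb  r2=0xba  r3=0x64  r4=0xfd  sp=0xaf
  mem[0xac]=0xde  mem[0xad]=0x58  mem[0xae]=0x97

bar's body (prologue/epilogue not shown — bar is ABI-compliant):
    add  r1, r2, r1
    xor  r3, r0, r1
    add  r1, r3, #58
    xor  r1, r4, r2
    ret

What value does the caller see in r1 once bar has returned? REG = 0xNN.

prologue: push r3 -> mem[0xae]=0x64, sp=0xae
body[0] add  r1, r2, r1 -> r1=0xa5
body[1] xor  r3, r0, r1 -> r3=0x91
body[2] add  r1, r3, #58 -> r1=0xcb
body[3] xor  r1, r4, r2 -> r1=0x47
epilogue: pop r3=0x64, sp=0xaf
r1 is caller-saved -> body value

REG = 0x47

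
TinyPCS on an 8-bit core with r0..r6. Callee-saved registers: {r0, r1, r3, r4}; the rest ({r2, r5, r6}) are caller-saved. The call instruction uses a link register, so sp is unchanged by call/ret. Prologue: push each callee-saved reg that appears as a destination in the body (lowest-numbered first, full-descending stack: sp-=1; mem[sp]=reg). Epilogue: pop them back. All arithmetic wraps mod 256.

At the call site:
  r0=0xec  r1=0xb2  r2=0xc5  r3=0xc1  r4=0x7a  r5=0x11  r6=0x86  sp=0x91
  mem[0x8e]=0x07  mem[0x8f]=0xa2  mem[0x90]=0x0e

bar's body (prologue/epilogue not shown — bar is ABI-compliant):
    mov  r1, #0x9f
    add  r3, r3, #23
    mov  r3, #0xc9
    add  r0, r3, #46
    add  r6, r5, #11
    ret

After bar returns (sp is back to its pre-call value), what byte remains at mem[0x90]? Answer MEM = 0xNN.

MEM = 0xec

prologue: push r0 → mem[0x90]=0xec, sp=0x90
prologue: push r1 → mem[0x8f]=0xb2, sp=0x8f
prologue: push r3 → mem[0x8e]=0xc1, sp=0x8e
body[0] mov  r1, #0x9f → r1=0x9f
body[1] add  r3, r3, #23 → r3=0xd8
body[2] mov  r3, #0xc9 → r3=0xc9
body[3] add  r0, r3, #46 → r0=0xf7
body[4] add  r6, r5, #11 → r6=0x1c
epilogue: pop r3=0xc1, sp=0x8f
epilogue: pop r1=0xb2, sp=0x90
epilogue: pop r0=0xec, sp=0x91
prologue pushed ['r0', 'r1', 'r3'] at ['0x90', '0x8f', '0x8e']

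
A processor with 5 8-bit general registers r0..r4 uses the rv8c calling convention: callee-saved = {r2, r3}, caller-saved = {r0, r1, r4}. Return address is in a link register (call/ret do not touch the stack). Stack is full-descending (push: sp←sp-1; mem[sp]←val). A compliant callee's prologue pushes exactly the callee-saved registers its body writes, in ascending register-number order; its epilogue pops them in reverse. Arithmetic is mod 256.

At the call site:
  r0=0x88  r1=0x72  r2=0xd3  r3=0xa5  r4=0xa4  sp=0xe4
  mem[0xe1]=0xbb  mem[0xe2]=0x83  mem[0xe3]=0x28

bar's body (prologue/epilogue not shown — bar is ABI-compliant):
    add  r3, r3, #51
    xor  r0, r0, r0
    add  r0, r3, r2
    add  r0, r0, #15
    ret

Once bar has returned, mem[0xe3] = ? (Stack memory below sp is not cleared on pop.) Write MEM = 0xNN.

prologue: push r3 -> mem[0xe3]=0xa5, sp=0xe3
body[0] add  r3, r3, #51 -> r3=0xd8
body[1] xor  r0, r0, r0 -> r0=0x00
body[2] add  r0, r3, r2 -> r0=0xab
body[3] add  r0, r0, #15 -> r0=0xba
epilogue: pop r3=0xa5, sp=0xe4
prologue pushed ['r3'] at ['0xe3']

MEM = 0xa5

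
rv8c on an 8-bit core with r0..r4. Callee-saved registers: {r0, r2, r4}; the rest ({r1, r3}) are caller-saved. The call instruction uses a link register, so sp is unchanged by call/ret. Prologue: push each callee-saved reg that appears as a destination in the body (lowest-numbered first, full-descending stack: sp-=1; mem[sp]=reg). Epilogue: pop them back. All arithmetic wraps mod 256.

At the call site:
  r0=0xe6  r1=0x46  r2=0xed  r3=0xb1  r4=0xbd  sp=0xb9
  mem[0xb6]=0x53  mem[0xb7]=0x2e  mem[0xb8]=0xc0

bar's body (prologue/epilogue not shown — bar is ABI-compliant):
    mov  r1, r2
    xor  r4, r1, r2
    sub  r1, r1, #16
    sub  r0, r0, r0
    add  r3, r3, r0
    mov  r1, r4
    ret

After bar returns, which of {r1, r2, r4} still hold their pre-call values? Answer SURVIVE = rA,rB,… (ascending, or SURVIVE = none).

SURVIVE = r2,r4

prologue: push r0 -> mem[0xb8]=0xe6, sp=0xb8
prologue: push r4 -> mem[0xb7]=0xbd, sp=0xb7
body[0] mov  r1, r2 -> r1=0xed
body[1] xor  r4, r1, r2 -> r4=0x00
body[2] sub  r1, r1, #16 -> r1=0xdd
body[3] sub  r0, r0, r0 -> r0=0x00
body[4] add  r3, r3, r0 -> r3=0xb1
body[5] mov  r1, r4 -> r1=0x00
epilogue: pop r4=0xbd, sp=0xb8
epilogue: pop r0=0xe6, sp=0xb9
r1: caller-saved, written=True
r2: callee-saved, written=False
r4: callee-saved, written=True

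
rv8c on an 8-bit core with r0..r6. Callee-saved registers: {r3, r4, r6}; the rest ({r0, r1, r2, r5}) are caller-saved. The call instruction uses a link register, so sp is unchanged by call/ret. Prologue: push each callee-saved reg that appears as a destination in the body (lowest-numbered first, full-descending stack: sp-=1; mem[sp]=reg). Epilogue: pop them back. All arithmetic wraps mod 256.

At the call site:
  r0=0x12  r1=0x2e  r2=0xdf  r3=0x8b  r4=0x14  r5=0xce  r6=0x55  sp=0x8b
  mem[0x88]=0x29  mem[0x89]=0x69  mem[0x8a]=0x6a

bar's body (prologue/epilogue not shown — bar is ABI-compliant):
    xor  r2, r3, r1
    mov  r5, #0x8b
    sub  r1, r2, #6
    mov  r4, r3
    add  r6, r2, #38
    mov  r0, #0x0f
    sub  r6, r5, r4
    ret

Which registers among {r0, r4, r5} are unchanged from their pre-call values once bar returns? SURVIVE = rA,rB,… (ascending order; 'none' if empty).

prologue: push r4 -> mem[0x8a]=0x14, sp=0x8a
prologue: push r6 -> mem[0x89]=0x55, sp=0x89
body[0] xor  r2, r3, r1 -> r2=0xa5
body[1] mov  r5, #0x8b -> r5=0x8b
body[2] sub  r1, r2, #6 -> r1=0x9f
body[3] mov  r4, r3 -> r4=0x8b
body[4] add  r6, r2, #38 -> r6=0xcb
body[5] mov  r0, #0x0f -> r0=0x0f
body[6] sub  r6, r5, r4 -> r6=0x00
epilogue: pop r6=0x55, sp=0x8a
epilogue: pop r4=0x14, sp=0x8b
r0: caller-saved, written=True
r4: callee-saved, written=True
r5: caller-saved, written=True

SURVIVE = r4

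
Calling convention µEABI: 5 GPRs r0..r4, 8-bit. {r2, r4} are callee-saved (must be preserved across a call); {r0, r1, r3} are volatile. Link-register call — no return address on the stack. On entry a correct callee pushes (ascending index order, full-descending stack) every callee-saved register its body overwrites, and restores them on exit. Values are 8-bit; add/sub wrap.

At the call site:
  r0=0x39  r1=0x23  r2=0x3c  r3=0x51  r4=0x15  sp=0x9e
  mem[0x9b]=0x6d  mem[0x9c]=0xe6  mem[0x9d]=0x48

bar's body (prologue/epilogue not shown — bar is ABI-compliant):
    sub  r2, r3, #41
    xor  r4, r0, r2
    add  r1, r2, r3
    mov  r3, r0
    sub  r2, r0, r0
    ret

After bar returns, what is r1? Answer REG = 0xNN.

REG = 0x79

prologue: push r2 -> mem[0x9d]=0x3c, sp=0x9d
prologue: push r4 -> mem[0x9c]=0x15, sp=0x9c
body[0] sub  r2, r3, #41 -> r2=0x28
body[1] xor  r4, r0, r2 -> r4=0x11
body[2] add  r1, r2, r3 -> r1=0x79
body[3] mov  r3, r0 -> r3=0x39
body[4] sub  r2, r0, r0 -> r2=0x00
epilogue: pop r4=0x15, sp=0x9d
epilogue: pop r2=0x3c, sp=0x9e
r1 is caller-saved -> body value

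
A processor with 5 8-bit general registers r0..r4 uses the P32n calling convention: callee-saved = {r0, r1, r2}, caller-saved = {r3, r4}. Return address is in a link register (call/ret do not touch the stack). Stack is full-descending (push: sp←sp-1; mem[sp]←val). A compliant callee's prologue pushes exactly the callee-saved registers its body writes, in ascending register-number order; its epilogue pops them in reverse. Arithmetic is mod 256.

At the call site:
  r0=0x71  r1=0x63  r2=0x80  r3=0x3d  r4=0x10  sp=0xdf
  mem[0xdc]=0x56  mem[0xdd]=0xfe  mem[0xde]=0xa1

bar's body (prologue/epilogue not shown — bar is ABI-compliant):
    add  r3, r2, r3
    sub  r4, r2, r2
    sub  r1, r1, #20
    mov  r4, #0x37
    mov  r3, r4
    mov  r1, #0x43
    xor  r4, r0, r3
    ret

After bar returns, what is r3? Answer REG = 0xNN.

REG = 0x37

prologue: push r1 → mem[0xde]=0x63, sp=0xde
body[0] add  r3, r2, r3 → r3=0xbd
body[1] sub  r4, r2, r2 → r4=0x00
body[2] sub  r1, r1, #20 → r1=0x4f
body[3] mov  r4, #0x37 → r4=0x37
body[4] mov  r3, r4 → r3=0x37
body[5] mov  r1, #0x43 → r1=0x43
body[6] xor  r4, r0, r3 → r4=0x46
epilogue: pop r1=0x63, sp=0xdf
r3 is caller-saved → body value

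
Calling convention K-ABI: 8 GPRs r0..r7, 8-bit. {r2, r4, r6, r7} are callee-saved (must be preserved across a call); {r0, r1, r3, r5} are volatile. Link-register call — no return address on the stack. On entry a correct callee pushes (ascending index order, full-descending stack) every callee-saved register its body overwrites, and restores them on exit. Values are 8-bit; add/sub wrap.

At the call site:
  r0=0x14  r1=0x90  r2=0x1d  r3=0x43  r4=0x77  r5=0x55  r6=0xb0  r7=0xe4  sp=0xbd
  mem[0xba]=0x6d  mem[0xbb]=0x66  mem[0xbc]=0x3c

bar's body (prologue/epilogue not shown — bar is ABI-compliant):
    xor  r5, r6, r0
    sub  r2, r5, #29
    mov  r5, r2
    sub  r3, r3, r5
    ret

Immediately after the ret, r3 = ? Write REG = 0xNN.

REG = 0xbc

prologue: push r2 -> mem[0xbc]=0x1d, sp=0xbc
body[0] xor  r5, r6, r0 -> r5=0xa4
body[1] sub  r2, r5, #29 -> r2=0x87
body[2] mov  r5, r2 -> r5=0x87
body[3] sub  r3, r3, r5 -> r3=0xbc
epilogue: pop r2=0x1d, sp=0xbd
r3 is caller-saved -> body value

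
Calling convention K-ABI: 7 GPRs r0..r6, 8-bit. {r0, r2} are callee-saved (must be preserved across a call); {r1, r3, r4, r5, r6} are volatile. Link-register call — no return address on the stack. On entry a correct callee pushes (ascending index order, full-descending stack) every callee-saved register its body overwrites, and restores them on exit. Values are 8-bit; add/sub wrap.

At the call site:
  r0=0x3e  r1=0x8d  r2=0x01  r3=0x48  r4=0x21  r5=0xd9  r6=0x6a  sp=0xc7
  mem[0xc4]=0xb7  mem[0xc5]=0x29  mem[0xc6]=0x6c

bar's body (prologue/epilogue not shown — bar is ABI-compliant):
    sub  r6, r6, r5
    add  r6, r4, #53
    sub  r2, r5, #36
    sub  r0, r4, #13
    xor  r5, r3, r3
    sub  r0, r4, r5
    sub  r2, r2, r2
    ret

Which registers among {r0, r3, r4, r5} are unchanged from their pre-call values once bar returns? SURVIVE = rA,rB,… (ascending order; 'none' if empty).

prologue: push r0 -> mem[0xc6]=0x3e, sp=0xc6
prologue: push r2 -> mem[0xc5]=0x01, sp=0xc5
body[0] sub  r6, r6, r5 -> r6=0x91
body[1] add  r6, r4, #53 -> r6=0x56
body[2] sub  r2, r5, #36 -> r2=0xb5
body[3] sub  r0, r4, #13 -> r0=0x14
body[4] xor  r5, r3, r3 -> r5=0x00
body[5] sub  r0, r4, r5 -> r0=0x21
body[6] sub  r2, r2, r2 -> r2=0x00
epilogue: pop r2=0x01, sp=0xc6
epilogue: pop r0=0x3e, sp=0xc7
r0: callee-saved, written=True
r3: caller-saved, written=False
r4: caller-saved, written=False
r5: caller-saved, written=True

SURVIVE = r0,r3,r4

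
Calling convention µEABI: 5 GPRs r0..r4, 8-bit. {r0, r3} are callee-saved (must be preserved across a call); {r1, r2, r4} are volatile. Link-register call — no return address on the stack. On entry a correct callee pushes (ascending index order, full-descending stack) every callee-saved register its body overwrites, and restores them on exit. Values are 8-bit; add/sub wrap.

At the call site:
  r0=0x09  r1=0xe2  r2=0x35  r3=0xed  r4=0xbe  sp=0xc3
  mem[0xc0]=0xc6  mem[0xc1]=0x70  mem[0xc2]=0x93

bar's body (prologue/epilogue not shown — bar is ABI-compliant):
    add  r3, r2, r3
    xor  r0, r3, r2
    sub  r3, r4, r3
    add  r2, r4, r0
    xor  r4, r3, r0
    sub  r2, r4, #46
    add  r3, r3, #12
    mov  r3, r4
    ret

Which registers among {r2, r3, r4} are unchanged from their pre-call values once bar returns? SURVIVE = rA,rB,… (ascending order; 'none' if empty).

SURVIVE = r3

prologue: push r0 -> mem[0xc2]=0x09, sp=0xc2
prologue: push r3 -> mem[0xc1]=0xed, sp=0xc1
body[0] add  r3, r2, r3 -> r3=0x22
body[1] xor  r0, r3, r2 -> r0=0x17
body[2] sub  r3, r4, r3 -> r3=0x9c
body[3] add  r2, r4, r0 -> r2=0xd5
body[4] xor  r4, r3, r0 -> r4=0x8b
body[5] sub  r2, r4, #46 -> r2=0x5d
body[6] add  r3, r3, #12 -> r3=0xa8
body[7] mov  r3, r4 -> r3=0x8b
epilogue: pop r3=0xed, sp=0xc2
epilogue: pop r0=0x09, sp=0xc3
r2: caller-saved, written=True
r3: callee-saved, written=True
r4: caller-saved, written=True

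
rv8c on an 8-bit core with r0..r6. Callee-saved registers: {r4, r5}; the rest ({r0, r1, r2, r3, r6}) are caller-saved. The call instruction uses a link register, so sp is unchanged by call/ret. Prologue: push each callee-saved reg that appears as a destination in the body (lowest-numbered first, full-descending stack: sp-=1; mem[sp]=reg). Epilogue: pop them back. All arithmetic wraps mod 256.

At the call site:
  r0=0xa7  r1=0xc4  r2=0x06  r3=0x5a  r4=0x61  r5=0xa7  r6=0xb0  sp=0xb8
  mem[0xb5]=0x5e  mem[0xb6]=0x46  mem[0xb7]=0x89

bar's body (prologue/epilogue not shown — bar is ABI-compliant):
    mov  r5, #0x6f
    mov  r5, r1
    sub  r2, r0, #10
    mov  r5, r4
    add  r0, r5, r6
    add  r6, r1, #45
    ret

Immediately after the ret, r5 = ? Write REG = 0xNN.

prologue: push r5 -> mem[0xb7]=0xa7, sp=0xb7
body[0] mov  r5, #0x6f -> r5=0x6f
body[1] mov  r5, r1 -> r5=0xc4
body[2] sub  r2, r0, #10 -> r2=0x9d
body[3] mov  r5, r4 -> r5=0x61
body[4] add  r0, r5, r6 -> r0=0x11
body[5] add  r6, r1, #45 -> r6=0xf1
epilogue: pop r5=0xa7, sp=0xb8
r5 is callee-saved -> restored

REG = 0xa7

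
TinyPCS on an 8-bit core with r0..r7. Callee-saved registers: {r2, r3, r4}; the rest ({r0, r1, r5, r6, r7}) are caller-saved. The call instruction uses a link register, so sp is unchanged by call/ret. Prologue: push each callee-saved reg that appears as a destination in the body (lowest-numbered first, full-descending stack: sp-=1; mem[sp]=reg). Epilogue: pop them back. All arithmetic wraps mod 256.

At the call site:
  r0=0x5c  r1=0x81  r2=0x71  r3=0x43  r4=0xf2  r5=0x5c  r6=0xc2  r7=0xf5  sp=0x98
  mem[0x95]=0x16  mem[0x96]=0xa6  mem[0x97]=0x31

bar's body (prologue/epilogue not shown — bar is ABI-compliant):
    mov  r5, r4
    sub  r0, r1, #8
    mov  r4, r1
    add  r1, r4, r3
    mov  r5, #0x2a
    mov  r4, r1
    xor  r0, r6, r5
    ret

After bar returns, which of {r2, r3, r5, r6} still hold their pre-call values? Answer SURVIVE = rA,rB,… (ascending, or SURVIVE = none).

SURVIVE = r2,r3,r6

prologue: push r4 -> mem[0x97]=0xf2, sp=0x97
body[0] mov  r5, r4 -> r5=0xf2
body[1] sub  r0, r1, #8 -> r0=0x79
body[2] mov  r4, r1 -> r4=0x81
body[3] add  r1, r4, r3 -> r1=0xc4
body[4] mov  r5, #0x2a -> r5=0x2a
body[5] mov  r4, r1 -> r4=0xc4
body[6] xor  r0, r6, r5 -> r0=0xe8
epilogue: pop r4=0xf2, sp=0x98
r2: callee-saved, written=False
r3: callee-saved, written=False
r5: caller-saved, written=True
r6: caller-saved, written=False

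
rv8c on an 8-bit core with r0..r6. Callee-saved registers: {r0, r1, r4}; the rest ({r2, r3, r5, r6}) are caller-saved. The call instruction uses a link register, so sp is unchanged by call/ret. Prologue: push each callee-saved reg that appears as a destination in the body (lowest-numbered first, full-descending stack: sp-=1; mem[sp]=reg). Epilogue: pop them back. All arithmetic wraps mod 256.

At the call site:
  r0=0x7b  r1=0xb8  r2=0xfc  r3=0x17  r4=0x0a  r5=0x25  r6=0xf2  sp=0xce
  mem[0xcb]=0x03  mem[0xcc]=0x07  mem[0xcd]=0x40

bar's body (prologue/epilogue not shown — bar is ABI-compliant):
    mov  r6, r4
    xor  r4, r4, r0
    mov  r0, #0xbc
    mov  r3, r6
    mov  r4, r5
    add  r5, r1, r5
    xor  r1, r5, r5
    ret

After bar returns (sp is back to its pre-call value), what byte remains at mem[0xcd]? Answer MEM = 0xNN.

MEM = 0x7b

prologue: push r0 -> mem[0xcd]=0x7b, sp=0xcd
prologue: push r1 -> mem[0xcc]=0xb8, sp=0xcc
prologue: push r4 -> mem[0xcb]=0x0a, sp=0xcb
body[0] mov  r6, r4 -> r6=0x0a
body[1] xor  r4, r4, r0 -> r4=0x71
body[2] mov  r0, #0xbc -> r0=0xbc
body[3] mov  r3, r6 -> r3=0x0a
body[4] mov  r4, r5 -> r4=0x25
body[5] add  r5, r1, r5 -> r5=0xdd
body[6] xor  r1, r5, r5 -> r1=0x00
epilogue: pop r4=0x0a, sp=0xcc
epilogue: pop r1=0xb8, sp=0xcd
epilogue: pop r0=0x7b, sp=0xce
prologue pushed ['r0', 'r1', 'r4'] at ['0xcd', '0xcc', '0xcb']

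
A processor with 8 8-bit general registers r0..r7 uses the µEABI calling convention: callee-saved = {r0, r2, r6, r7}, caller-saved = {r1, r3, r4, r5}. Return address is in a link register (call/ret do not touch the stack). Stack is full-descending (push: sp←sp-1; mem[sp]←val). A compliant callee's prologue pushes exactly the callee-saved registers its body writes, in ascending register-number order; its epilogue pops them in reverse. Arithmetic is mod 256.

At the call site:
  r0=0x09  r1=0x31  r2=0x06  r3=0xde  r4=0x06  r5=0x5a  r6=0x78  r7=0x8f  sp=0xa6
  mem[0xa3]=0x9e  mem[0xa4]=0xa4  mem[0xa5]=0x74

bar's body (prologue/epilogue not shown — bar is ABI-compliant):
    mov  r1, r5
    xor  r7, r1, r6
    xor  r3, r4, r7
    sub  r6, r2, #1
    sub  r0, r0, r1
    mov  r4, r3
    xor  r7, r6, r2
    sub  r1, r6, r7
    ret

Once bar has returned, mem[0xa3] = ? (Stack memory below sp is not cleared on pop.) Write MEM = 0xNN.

MEM = 0x8f

prologue: push r0 -> mem[0xa5]=0x09, sp=0xa5
prologue: push r6 -> mem[0xa4]=0x78, sp=0xa4
prologue: push r7 -> mem[0xa3]=0x8f, sp=0xa3
body[0] mov  r1, r5 -> r1=0x5a
body[1] xor  r7, r1, r6 -> r7=0x22
body[2] xor  r3, r4, r7 -> r3=0x24
body[3] sub  r6, r2, #1 -> r6=0x05
body[4] sub  r0, r0, r1 -> r0=0xaf
body[5] mov  r4, r3 -> r4=0x24
body[6] xor  r7, r6, r2 -> r7=0x03
body[7] sub  r1, r6, r7 -> r1=0x02
epilogue: pop r7=0x8f, sp=0xa4
epilogue: pop r6=0x78, sp=0xa5
epilogue: pop r0=0x09, sp=0xa6
prologue pushed ['r0', 'r6', 'r7'] at ['0xa5', '0xa4', '0xa3']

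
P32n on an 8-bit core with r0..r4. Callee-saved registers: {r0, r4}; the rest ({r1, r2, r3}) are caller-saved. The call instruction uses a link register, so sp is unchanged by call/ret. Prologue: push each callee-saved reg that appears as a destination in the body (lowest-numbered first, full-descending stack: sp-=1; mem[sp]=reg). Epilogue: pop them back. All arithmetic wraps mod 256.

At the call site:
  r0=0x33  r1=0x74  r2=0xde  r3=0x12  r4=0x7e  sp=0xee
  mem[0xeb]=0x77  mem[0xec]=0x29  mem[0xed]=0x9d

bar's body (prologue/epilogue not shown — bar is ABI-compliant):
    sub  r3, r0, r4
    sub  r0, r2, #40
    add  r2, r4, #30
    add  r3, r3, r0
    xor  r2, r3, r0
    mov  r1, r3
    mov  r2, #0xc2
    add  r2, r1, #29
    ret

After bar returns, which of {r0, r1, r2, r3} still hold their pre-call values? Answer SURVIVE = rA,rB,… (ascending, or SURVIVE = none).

prologue: push r0 → mem[0xed]=0x33, sp=0xed
body[0] sub  r3, r0, r4 → r3=0xb5
body[1] sub  r0, r2, #40 → r0=0xb6
body[2] add  r2, r4, #30 → r2=0x9c
body[3] add  r3, r3, r0 → r3=0x6b
body[4] xor  r2, r3, r0 → r2=0xdd
body[5] mov  r1, r3 → r1=0x6b
body[6] mov  r2, #0xc2 → r2=0xc2
body[7] add  r2, r1, #29 → r2=0x88
epilogue: pop r0=0x33, sp=0xee
r0: callee-saved, written=True
r1: caller-saved, written=True
r2: caller-saved, written=True
r3: caller-saved, written=True

SURVIVE = r0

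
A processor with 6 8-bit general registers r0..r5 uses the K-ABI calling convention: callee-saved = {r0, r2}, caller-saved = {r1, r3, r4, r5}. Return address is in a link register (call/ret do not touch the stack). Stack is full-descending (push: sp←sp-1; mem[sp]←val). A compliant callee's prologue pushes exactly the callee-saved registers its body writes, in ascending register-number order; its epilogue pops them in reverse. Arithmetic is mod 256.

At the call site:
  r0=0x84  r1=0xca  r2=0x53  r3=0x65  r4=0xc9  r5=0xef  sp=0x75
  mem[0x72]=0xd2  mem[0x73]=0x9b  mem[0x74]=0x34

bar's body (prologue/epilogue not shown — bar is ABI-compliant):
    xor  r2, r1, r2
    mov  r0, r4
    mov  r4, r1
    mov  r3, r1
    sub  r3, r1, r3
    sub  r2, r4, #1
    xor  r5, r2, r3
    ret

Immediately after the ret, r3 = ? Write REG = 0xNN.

REG = 0x00

prologue: push r0 -> mem[0x74]=0x84, sp=0x74
prologue: push r2 -> mem[0x73]=0x53, sp=0x73
body[0] xor  r2, r1, r2 -> r2=0x99
body[1] mov  r0, r4 -> r0=0xc9
body[2] mov  r4, r1 -> r4=0xca
body[3] mov  r3, r1 -> r3=0xca
body[4] sub  r3, r1, r3 -> r3=0x00
body[5] sub  r2, r4, #1 -> r2=0xc9
body[6] xor  r5, r2, r3 -> r5=0xc9
epilogue: pop r2=0x53, sp=0x74
epilogue: pop r0=0x84, sp=0x75
r3 is caller-saved -> body value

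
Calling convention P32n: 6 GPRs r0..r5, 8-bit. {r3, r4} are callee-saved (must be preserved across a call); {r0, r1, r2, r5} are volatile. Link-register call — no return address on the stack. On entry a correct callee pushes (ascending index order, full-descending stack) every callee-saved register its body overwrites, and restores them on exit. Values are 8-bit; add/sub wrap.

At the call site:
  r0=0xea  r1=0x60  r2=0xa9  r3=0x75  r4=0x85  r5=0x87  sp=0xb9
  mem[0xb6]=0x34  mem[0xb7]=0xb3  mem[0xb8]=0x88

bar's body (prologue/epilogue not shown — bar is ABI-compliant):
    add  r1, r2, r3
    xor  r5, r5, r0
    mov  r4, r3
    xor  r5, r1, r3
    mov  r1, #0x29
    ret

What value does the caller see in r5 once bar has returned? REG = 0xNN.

prologue: push r4 -> mem[0xb8]=0x85, sp=0xb8
body[0] add  r1, r2, r3 -> r1=0x1e
body[1] xor  r5, r5, r0 -> r5=0x6d
body[2] mov  r4, r3 -> r4=0x75
body[3] xor  r5, r1, r3 -> r5=0x6b
body[4] mov  r1, #0x29 -> r1=0x29
epilogue: pop r4=0x85, sp=0xb9
r5 is caller-saved -> body value

REG = 0x6b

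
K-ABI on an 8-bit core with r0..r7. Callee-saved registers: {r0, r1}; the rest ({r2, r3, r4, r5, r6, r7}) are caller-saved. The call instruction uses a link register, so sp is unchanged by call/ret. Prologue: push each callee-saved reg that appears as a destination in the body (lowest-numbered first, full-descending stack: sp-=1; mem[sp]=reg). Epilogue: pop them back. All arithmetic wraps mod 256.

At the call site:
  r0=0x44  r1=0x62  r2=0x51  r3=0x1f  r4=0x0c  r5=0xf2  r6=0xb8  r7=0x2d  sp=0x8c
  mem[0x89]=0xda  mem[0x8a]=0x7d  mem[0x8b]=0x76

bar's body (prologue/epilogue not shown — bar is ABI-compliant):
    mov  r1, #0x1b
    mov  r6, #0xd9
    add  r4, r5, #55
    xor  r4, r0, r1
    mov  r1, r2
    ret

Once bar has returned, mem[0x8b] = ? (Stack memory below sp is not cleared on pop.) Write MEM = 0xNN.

prologue: push r1 → mem[0x8b]=0x62, sp=0x8b
body[0] mov  r1, #0x1b → r1=0x1b
body[1] mov  r6, #0xd9 → r6=0xd9
body[2] add  r4, r5, #55 → r4=0x29
body[3] xor  r4, r0, r1 → r4=0x5f
body[4] mov  r1, r2 → r1=0x51
epilogue: pop r1=0x62, sp=0x8c
prologue pushed ['r1'] at ['0x8b']

MEM = 0x62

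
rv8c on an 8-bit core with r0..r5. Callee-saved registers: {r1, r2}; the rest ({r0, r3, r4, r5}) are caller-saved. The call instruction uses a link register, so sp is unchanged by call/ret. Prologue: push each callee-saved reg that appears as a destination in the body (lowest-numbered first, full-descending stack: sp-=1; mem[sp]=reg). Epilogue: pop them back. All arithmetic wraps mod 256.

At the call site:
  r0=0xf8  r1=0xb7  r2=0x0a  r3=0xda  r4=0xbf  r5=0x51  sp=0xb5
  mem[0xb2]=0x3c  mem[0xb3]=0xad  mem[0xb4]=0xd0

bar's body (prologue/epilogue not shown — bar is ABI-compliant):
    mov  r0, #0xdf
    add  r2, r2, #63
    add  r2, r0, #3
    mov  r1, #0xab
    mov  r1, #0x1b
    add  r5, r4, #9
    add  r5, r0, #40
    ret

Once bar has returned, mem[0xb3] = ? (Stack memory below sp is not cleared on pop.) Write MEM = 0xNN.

prologue: push r1 -> mem[0xb4]=0xb7, sp=0xb4
prologue: push r2 -> mem[0xb3]=0x0a, sp=0xb3
body[0] mov  r0, #0xdf -> r0=0xdf
body[1] add  r2, r2, #63 -> r2=0x49
body[2] add  r2, r0, #3 -> r2=0xe2
body[3] mov  r1, #0xab -> r1=0xab
body[4] mov  r1, #0x1b -> r1=0x1b
body[5] add  r5, r4, #9 -> r5=0xc8
body[6] add  r5, r0, #40 -> r5=0x07
epilogue: pop r2=0x0a, sp=0xb4
epilogue: pop r1=0xb7, sp=0xb5
prologue pushed ['r1', 'r2'] at ['0xb4', '0xb3']

MEM = 0x0a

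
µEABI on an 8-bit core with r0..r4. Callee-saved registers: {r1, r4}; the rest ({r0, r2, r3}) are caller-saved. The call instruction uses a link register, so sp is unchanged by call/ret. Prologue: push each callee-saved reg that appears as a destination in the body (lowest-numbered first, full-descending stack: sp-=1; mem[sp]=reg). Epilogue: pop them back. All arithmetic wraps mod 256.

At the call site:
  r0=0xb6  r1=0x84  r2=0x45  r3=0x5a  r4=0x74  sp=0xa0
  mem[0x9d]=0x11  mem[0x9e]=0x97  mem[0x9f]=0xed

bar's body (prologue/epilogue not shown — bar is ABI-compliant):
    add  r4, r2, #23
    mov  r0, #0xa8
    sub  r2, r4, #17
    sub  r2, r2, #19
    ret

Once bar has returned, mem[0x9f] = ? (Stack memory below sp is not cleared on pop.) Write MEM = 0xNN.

MEM = 0x74

prologue: push r4 -> mem[0x9f]=0x74, sp=0x9f
body[0] add  r4, r2, #23 -> r4=0x5c
body[1] mov  r0, #0xa8 -> r0=0xa8
body[2] sub  r2, r4, #17 -> r2=0x4b
body[3] sub  r2, r2, #19 -> r2=0x38
epilogue: pop r4=0x74, sp=0xa0
prologue pushed ['r4'] at ['0x9f']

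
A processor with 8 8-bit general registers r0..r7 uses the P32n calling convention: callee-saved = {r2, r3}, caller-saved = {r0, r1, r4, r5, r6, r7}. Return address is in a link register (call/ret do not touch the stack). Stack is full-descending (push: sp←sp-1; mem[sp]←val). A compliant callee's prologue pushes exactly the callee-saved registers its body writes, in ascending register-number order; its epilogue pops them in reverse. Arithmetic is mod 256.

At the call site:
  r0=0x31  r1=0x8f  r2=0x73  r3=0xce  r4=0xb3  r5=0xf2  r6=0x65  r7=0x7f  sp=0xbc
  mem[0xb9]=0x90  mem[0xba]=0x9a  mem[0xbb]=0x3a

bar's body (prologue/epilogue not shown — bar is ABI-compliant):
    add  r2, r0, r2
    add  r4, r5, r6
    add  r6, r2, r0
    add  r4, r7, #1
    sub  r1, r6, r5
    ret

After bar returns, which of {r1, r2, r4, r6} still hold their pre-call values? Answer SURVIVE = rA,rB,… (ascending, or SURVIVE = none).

prologue: push r2 → mem[0xbb]=0x73, sp=0xbb
body[0] add  r2, r0, r2 → r2=0xa4
body[1] add  r4, r5, r6 → r4=0x57
body[2] add  r6, r2, r0 → r6=0xd5
body[3] add  r4, r7, #1 → r4=0x80
body[4] sub  r1, r6, r5 → r1=0xe3
epilogue: pop r2=0x73, sp=0xbc
r1: caller-saved, written=True
r2: callee-saved, written=True
r4: caller-saved, written=True
r6: caller-saved, written=True

SURVIVE = r2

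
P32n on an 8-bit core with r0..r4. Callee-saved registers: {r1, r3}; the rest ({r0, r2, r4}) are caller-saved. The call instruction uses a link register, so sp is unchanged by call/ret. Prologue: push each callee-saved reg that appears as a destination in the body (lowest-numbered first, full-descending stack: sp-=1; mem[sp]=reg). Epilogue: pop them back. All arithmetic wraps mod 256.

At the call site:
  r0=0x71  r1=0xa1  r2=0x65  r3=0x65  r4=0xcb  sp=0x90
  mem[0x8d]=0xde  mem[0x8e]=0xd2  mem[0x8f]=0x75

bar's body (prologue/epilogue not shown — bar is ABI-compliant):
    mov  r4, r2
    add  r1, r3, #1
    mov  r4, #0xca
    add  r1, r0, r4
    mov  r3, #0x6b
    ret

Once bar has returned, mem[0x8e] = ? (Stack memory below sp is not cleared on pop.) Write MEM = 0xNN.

MEM = 0x65

prologue: push r1 -> mem[0x8f]=0xa1, sp=0x8f
prologue: push r3 -> mem[0x8e]=0x65, sp=0x8e
body[0] mov  r4, r2 -> r4=0x65
body[1] add  r1, r3, #1 -> r1=0x66
body[2] mov  r4, #0xca -> r4=0xca
body[3] add  r1, r0, r4 -> r1=0x3b
body[4] mov  r3, #0x6b -> r3=0x6b
epilogue: pop r3=0x65, sp=0x8f
epilogue: pop r1=0xa1, sp=0x90
prologue pushed ['r1', 'r3'] at ['0x8f', '0x8e']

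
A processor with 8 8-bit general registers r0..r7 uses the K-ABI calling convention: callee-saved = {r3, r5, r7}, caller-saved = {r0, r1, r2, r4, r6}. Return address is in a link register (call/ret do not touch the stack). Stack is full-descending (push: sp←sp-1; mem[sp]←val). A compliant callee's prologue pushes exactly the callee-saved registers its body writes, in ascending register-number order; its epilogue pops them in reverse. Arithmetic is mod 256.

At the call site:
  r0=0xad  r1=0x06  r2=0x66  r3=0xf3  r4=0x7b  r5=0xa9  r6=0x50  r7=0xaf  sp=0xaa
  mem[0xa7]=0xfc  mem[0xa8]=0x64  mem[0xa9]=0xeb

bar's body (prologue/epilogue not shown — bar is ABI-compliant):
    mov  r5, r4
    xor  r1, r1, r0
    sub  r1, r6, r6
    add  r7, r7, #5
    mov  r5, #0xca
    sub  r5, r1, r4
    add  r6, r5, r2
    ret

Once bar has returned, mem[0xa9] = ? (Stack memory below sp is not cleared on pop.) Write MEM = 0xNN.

MEM = 0xa9

prologue: push r5 → mem[0xa9]=0xa9, sp=0xa9
prologue: push r7 → mem[0xa8]=0xaf, sp=0xa8
body[0] mov  r5, r4 → r5=0x7b
body[1] xor  r1, r1, r0 → r1=0xab
body[2] sub  r1, r6, r6 → r1=0x00
body[3] add  r7, r7, #5 → r7=0xb4
body[4] mov  r5, #0xca → r5=0xca
body[5] sub  r5, r1, r4 → r5=0x85
body[6] add  r6, r5, r2 → r6=0xeb
epilogue: pop r7=0xaf, sp=0xa9
epilogue: pop r5=0xa9, sp=0xaa
prologue pushed ['r5', 'r7'] at ['0xa9', '0xa8']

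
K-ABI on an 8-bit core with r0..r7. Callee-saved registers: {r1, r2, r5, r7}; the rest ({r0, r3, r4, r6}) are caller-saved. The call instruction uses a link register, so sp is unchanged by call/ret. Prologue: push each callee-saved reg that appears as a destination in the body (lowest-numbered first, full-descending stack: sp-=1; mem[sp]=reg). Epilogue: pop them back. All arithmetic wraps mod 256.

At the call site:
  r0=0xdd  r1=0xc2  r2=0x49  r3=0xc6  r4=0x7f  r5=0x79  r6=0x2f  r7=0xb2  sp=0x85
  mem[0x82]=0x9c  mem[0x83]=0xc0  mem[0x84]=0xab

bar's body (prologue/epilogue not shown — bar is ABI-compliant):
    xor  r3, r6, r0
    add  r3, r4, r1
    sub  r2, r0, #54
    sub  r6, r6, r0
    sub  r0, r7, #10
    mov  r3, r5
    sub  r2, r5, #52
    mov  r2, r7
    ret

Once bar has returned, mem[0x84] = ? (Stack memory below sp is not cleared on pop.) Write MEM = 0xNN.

MEM = 0x49

prologue: push r2 -> mem[0x84]=0x49, sp=0x84
body[0] xor  r3, r6, r0 -> r3=0xf2
body[1] add  r3, r4, r1 -> r3=0x41
body[2] sub  r2, r0, #54 -> r2=0xa7
body[3] sub  r6, r6, r0 -> r6=0x52
body[4] sub  r0, r7, #10 -> r0=0xa8
body[5] mov  r3, r5 -> r3=0x79
body[6] sub  r2, r5, #52 -> r2=0x45
body[7] mov  r2, r7 -> r2=0xb2
epilogue: pop r2=0x49, sp=0x85
prologue pushed ['r2'] at ['0x84']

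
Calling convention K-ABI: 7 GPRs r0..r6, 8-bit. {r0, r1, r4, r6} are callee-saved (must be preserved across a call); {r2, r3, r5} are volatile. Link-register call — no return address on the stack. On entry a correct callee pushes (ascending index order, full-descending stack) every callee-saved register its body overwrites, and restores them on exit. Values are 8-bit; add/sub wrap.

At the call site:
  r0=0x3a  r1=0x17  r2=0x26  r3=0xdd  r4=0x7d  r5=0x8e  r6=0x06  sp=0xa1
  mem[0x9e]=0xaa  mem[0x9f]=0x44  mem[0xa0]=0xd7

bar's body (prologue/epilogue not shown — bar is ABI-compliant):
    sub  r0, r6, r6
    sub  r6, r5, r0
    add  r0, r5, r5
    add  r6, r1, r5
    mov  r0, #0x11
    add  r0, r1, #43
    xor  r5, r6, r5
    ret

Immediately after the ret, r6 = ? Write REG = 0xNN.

prologue: push r0 -> mem[0xa0]=0x3a, sp=0xa0
prologue: push r6 -> mem[0x9f]=0x06, sp=0x9f
body[0] sub  r0, r6, r6 -> r0=0x00
body[1] sub  r6, r5, r0 -> r6=0x8e
body[2] add  r0, r5, r5 -> r0=0x1c
body[3] add  r6, r1, r5 -> r6=0xa5
body[4] mov  r0, #0x11 -> r0=0x11
body[5] add  r0, r1, #43 -> r0=0x42
body[6] xor  r5, r6, r5 -> r5=0x2b
epilogue: pop r6=0x06, sp=0xa0
epilogue: pop r0=0x3a, sp=0xa1
r6 is callee-saved -> restored

REG = 0x06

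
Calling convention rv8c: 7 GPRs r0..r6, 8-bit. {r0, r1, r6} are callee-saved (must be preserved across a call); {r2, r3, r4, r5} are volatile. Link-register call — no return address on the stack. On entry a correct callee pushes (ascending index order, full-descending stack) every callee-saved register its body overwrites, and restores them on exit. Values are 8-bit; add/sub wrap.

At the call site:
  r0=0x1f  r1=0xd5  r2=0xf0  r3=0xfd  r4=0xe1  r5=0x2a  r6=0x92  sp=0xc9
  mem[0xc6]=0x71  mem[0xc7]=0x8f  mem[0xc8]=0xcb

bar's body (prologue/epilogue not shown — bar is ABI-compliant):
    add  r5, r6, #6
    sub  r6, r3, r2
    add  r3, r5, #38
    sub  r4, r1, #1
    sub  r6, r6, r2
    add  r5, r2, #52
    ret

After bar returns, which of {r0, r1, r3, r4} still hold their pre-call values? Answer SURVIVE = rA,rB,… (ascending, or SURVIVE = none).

prologue: push r6 → mem[0xc8]=0x92, sp=0xc8
body[0] add  r5, r6, #6 → r5=0x98
body[1] sub  r6, r3, r2 → r6=0x0d
body[2] add  r3, r5, #38 → r3=0xbe
body[3] sub  r4, r1, #1 → r4=0xd4
body[4] sub  r6, r6, r2 → r6=0x1d
body[5] add  r5, r2, #52 → r5=0x24
epilogue: pop r6=0x92, sp=0xc9
r0: callee-saved, written=False
r1: callee-saved, written=False
r3: caller-saved, written=True
r4: caller-saved, written=True

SURVIVE = r0,r1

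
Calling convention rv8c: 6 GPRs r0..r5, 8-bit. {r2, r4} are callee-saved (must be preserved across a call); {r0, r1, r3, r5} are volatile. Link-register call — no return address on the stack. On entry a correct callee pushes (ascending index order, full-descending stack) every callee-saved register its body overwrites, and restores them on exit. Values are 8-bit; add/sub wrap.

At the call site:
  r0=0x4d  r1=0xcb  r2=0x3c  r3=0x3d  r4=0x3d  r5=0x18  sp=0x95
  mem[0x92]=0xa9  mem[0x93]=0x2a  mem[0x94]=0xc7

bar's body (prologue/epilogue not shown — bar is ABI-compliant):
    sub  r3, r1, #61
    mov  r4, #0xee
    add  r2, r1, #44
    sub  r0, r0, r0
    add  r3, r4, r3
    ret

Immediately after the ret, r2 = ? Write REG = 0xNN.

prologue: push r2 -> mem[0x94]=0x3c, sp=0x94
prologue: push r4 -> mem[0x93]=0x3d, sp=0x93
body[0] sub  r3, r1, #61 -> r3=0x8e
body[1] mov  r4, #0xee -> r4=0xee
body[2] add  r2, r1, #44 -> r2=0xf7
body[3] sub  r0, r0, r0 -> r0=0x00
body[4] add  r3, r4, r3 -> r3=0x7c
epilogue: pop r4=0x3d, sp=0x94
epilogue: pop r2=0x3c, sp=0x95
r2 is callee-saved -> restored

REG = 0x3c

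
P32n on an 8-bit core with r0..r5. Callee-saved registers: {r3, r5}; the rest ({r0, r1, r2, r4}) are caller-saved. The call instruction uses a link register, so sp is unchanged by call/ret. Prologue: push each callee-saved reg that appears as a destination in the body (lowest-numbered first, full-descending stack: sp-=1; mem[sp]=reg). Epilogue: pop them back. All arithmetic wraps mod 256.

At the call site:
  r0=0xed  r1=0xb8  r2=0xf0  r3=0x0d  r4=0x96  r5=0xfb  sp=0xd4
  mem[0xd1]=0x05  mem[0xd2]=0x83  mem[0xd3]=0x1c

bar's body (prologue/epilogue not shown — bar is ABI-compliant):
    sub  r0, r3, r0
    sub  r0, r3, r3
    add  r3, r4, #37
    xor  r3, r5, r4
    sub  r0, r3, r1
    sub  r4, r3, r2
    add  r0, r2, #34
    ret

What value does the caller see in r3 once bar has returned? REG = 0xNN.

prologue: push r3 -> mem[0xd3]=0x0d, sp=0xd3
body[0] sub  r0, r3, r0 -> r0=0x20
body[1] sub  r0, r3, r3 -> r0=0x00
body[2] add  r3, r4, #37 -> r3=0xbb
body[3] xor  r3, r5, r4 -> r3=0x6d
body[4] sub  r0, r3, r1 -> r0=0xb5
body[5] sub  r4, r3, r2 -> r4=0x7d
body[6] add  r0, r2, #34 -> r0=0x12
epilogue: pop r3=0x0d, sp=0xd4
r3 is callee-saved -> restored

REG = 0x0d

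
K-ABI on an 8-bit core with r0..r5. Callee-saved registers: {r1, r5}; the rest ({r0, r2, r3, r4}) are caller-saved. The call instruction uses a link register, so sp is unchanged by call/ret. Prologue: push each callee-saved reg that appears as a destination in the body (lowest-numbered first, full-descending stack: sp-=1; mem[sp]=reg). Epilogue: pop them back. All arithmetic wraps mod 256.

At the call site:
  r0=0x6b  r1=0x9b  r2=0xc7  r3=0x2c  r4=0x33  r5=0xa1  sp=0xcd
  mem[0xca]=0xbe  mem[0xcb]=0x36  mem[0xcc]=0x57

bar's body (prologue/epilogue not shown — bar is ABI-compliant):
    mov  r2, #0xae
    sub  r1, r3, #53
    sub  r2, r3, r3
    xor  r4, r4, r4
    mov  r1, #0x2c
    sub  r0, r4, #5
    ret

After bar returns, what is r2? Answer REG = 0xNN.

REG = 0x00

prologue: push r1 -> mem[0xcc]=0x9b, sp=0xcc
body[0] mov  r2, #0xae -> r2=0xae
body[1] sub  r1, r3, #53 -> r1=0xf7
body[2] sub  r2, r3, r3 -> r2=0x00
body[3] xor  r4, r4, r4 -> r4=0x00
body[4] mov  r1, #0x2c -> r1=0x2c
body[5] sub  r0, r4, #5 -> r0=0xfb
epilogue: pop r1=0x9b, sp=0xcd
r2 is caller-saved -> body value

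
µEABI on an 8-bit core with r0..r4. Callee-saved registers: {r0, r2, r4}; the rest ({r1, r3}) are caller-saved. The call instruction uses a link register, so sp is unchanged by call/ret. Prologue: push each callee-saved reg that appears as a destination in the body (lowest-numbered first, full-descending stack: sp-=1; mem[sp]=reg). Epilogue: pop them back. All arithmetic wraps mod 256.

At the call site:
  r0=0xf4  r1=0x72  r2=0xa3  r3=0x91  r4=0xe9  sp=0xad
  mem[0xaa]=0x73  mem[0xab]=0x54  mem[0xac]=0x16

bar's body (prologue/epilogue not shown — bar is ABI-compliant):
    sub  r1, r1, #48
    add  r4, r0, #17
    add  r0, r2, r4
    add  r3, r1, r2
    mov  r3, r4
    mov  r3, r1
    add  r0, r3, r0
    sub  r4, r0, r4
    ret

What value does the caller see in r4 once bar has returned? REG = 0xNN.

REG = 0xe9

prologue: push r0 → mem[0xac]=0xf4, sp=0xac
prologue: push r4 → mem[0xab]=0xe9, sp=0xab
body[0] sub  r1, r1, #48 → r1=0x42
body[1] add  r4, r0, #17 → r4=0x05
body[2] add  r0, r2, r4 → r0=0xa8
body[3] add  r3, r1, r2 → r3=0xe5
body[4] mov  r3, r4 → r3=0x05
body[5] mov  r3, r1 → r3=0x42
body[6] add  r0, r3, r0 → r0=0xea
body[7] sub  r4, r0, r4 → r4=0xe5
epilogue: pop r4=0xe9, sp=0xac
epilogue: pop r0=0xf4, sp=0xad
r4 is callee-saved → restored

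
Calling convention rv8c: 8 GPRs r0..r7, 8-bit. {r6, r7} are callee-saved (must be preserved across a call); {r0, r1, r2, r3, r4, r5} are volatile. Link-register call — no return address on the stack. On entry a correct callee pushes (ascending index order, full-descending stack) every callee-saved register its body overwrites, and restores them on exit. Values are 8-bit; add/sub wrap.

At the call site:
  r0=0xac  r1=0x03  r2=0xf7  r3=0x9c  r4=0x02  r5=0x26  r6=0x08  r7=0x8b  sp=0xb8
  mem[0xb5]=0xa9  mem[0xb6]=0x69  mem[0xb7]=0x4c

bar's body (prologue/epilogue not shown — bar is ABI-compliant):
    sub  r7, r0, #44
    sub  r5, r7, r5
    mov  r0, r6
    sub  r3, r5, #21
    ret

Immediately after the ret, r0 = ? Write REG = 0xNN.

prologue: push r7 → mem[0xb7]=0x8b, sp=0xb7
body[0] sub  r7, r0, #44 → r7=0x80
body[1] sub  r5, r7, r5 → r5=0x5a
body[2] mov  r0, r6 → r0=0x08
body[3] sub  r3, r5, #21 → r3=0x45
epilogue: pop r7=0x8b, sp=0xb8
r0 is caller-saved → body value

REG = 0x08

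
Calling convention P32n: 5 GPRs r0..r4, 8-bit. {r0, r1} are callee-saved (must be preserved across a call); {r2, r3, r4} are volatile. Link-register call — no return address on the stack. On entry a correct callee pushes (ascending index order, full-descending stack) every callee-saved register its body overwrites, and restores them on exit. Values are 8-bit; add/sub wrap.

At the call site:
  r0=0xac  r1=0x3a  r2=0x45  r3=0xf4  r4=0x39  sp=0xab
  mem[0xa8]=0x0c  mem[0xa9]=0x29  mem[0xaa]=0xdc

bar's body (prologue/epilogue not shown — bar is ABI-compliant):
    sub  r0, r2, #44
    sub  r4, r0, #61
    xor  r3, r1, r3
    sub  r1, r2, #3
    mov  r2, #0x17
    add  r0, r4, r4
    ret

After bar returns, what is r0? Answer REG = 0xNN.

prologue: push r0 → mem[0xaa]=0xac, sp=0xaa
prologue: push r1 → mem[0xa9]=0x3a, sp=0xa9
body[0] sub  r0, r2, #44 → r0=0x19
body[1] sub  r4, r0, #61 → r4=0xdc
body[2] xor  r3, r1, r3 → r3=0xce
body[3] sub  r1, r2, #3 → r1=0x42
body[4] mov  r2, #0x17 → r2=0x17
body[5] add  r0, r4, r4 → r0=0xb8
epilogue: pop r1=0x3a, sp=0xaa
epilogue: pop r0=0xac, sp=0xab
r0 is callee-saved → restored

REG = 0xac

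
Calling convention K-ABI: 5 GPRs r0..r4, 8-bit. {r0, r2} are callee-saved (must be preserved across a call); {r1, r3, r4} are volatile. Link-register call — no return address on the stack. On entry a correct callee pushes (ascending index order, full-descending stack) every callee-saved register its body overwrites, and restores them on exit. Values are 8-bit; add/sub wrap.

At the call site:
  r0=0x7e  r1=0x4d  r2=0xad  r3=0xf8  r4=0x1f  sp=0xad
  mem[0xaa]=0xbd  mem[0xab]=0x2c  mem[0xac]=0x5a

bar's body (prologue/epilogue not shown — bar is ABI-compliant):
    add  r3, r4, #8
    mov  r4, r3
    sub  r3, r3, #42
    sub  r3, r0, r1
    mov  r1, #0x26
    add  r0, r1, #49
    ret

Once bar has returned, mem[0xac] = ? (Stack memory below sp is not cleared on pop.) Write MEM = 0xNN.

prologue: push r0 -> mem[0xac]=0x7e, sp=0xac
body[0] add  r3, r4, #8 -> r3=0x27
body[1] mov  r4, r3 -> r4=0x27
body[2] sub  r3, r3, #42 -> r3=0xfd
body[3] sub  r3, r0, r1 -> r3=0x31
body[4] mov  r1, #0x26 -> r1=0x26
body[5] add  r0, r1, #49 -> r0=0x57
epilogue: pop r0=0x7e, sp=0xad
prologue pushed ['r0'] at ['0xac']

MEM = 0x7e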